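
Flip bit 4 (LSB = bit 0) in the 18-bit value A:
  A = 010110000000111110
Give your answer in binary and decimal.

Mask = 1 << 4 = 000000000000010000
Bit 4 of A is 1; XOR with the mask flips it to 0.
  010110000000111110
^ 000000000000010000
--------------------
  010110000000101110

Answer: 010110000000101110 (90158)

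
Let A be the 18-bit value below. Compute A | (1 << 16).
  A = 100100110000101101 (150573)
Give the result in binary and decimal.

Mask = 1 << 16 = 010000000000000000
Bit 16 of A is 0, so OR-ing with the mask flips it to 1.
  100100110000101101
| 010000000000000000
--------------------
  110100110000101101

Answer: 110100110000101101 (216109)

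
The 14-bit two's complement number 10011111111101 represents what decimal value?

MSB is 1, so the value is negative. Find the magnitude:
1. Invert bits:  01100000000010
2. Add 1:        01100000000011  = 6147
3. Apply sign:   -6147

Answer: -6147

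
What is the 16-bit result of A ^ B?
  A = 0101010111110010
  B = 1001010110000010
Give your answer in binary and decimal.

Apply ^ to each column (1 where bits differ):
  0101010111110010
^ 1001010110000010
------------------
  1100000001110000

Answer: 1100000001110000 (49264)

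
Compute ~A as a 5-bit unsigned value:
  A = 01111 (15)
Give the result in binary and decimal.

Flip each bit (0->1, 1->0):
  01111
  10000

Answer: 10000 (16)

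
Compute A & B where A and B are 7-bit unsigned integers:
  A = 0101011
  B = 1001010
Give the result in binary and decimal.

Apply & to each column (1 only where both bits are 1):
  0101011
& 1001010
---------
  0001010

Answer: 0001010 (10)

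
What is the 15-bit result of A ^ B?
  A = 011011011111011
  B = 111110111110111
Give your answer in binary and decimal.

Apply ^ to each column (1 where bits differ):
  011011011111011
^ 111110111110111
-----------------
  100101100001100

Answer: 100101100001100 (19212)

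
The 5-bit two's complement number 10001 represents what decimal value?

MSB is 1, so the value is negative. Find the magnitude:
1. Invert bits:  01110
2. Add 1:        01111  = 15
3. Apply sign:   -15

Answer: -15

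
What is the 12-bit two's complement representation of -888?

1. Binary of +888:  001101111000
2. Invert bits:     110010000111
3. Add 1:           110010001000

Answer: 110010001000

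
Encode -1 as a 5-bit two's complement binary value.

1. Binary of +1:  00001
2. Invert bits:     11110
3. Add 1:           11111

Answer: 11111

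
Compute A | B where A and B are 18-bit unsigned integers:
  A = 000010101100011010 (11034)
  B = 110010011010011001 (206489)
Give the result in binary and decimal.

Apply | to each column (1 where either bit is 1):
  000010101100011010
| 110010011010011001
--------------------
  110010111110011011

Answer: 110010111110011011 (208795)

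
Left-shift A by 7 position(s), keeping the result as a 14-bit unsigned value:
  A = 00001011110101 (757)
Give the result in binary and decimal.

Shift left by 7: drop the top 7 bit(s), append 7 zero(s) on the right.
  00001011110101  ->  discard [0000101], keep [1110101], append 0000000
= 11101010000000

Answer: 11101010000000 (14976)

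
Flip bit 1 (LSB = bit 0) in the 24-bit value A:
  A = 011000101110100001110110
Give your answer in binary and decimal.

Mask = 1 << 1 = 000000000000000000000010
Bit 1 of A is 1; XOR with the mask flips it to 0.
  011000101110100001110110
^ 000000000000000000000010
--------------------------
  011000101110100001110100

Answer: 011000101110100001110100 (6482036)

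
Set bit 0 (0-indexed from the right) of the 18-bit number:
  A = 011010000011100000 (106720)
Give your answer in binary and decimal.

Mask = 1 << 0 = 000000000000000001
Bit 0 of A is 0, so OR-ing with the mask flips it to 1.
  011010000011100000
| 000000000000000001
--------------------
  011010000011100001

Answer: 011010000011100001 (106721)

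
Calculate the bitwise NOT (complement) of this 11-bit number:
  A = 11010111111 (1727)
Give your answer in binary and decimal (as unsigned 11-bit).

Flip each bit (0->1, 1->0):
  11010111111
  00101000000

Answer: 00101000000 (320)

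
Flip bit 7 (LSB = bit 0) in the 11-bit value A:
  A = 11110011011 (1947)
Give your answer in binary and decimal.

Mask = 1 << 7 = 00010000000
Bit 7 of A is 1; XOR with the mask flips it to 0.
  11110011011
^ 00010000000
-------------
  11100011011

Answer: 11100011011 (1819)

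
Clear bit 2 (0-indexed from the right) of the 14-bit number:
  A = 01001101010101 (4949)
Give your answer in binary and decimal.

Mask = ~(1 << 2) = 11111111111011
Bit 2 of A is 1, so AND-ing with the mask clears it to 0.
  01001101010101
& 11111111111011
----------------
  01001101010001

Answer: 01001101010001 (4945)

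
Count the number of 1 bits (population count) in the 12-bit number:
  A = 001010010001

001010010001
1-bits at positions (from bit 0 = LSB): 0, 4, 7, 9
Count = 4

Answer: 4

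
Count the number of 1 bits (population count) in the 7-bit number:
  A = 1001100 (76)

1001100
1-bits at positions (from bit 0 = LSB): 2, 3, 6
Count = 3

Answer: 3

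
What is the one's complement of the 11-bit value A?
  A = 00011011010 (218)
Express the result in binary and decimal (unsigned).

Flip each bit (0->1, 1->0):
  00011011010
  11100100101

Answer: 11100100101 (1829)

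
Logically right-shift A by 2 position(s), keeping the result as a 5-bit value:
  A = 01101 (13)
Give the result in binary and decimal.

Logical shift right by 2: drop the bottom 2 bit(s), prepend 2 zero(s) on the left.
  01101  ->  keep [011], discard [01], prepend 00
= 00011

Answer: 00011 (3)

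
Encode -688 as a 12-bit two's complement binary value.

1. Binary of +688:  001010110000
2. Invert bits:     110101001111
3. Add 1:           110101010000

Answer: 110101010000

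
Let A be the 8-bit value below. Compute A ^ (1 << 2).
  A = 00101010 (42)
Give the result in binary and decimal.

Mask = 1 << 2 = 00000100
Bit 2 of A is 0; XOR with the mask flips it to 1.
  00101010
^ 00000100
----------
  00101110

Answer: 00101110 (46)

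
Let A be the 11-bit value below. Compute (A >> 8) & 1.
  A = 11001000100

Bit 8 is the 9th from the right.
  11001000100
    ^
That bit is 0.

Answer: 0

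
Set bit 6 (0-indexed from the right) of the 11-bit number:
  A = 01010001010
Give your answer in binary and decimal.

Mask = 1 << 6 = 00001000000
Bit 6 of A is 0, so OR-ing with the mask flips it to 1.
  01010001010
| 00001000000
-------------
  01011001010

Answer: 01011001010 (714)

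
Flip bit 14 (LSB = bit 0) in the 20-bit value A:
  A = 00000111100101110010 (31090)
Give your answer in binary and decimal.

Mask = 1 << 14 = 00000100000000000000
Bit 14 of A is 1; XOR with the mask flips it to 0.
  00000111100101110010
^ 00000100000000000000
----------------------
  00000011100101110010

Answer: 00000011100101110010 (14706)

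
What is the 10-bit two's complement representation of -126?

1. Binary of +126:  0001111110
2. Invert bits:     1110000001
3. Add 1:           1110000010

Answer: 1110000010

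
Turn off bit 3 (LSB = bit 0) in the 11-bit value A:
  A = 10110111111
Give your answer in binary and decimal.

Mask = ~(1 << 3) = 11111110111
Bit 3 of A is 1, so AND-ing with the mask clears it to 0.
  10110111111
& 11111110111
-------------
  10110110111

Answer: 10110110111 (1463)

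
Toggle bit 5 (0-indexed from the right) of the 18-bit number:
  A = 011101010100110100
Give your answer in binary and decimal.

Mask = 1 << 5 = 000000000000100000
Bit 5 of A is 1; XOR with the mask flips it to 0.
  011101010100110100
^ 000000000000100000
--------------------
  011101010100010100

Answer: 011101010100010100 (120084)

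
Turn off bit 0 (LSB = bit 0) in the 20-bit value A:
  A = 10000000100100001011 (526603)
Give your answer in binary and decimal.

Mask = ~(1 << 0) = 11111111111111111110
Bit 0 of A is 1, so AND-ing with the mask clears it to 0.
  10000000100100001011
& 11111111111111111110
----------------------
  10000000100100001010

Answer: 10000000100100001010 (526602)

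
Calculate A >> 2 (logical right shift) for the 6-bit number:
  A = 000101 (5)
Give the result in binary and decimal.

Logical shift right by 2: drop the bottom 2 bit(s), prepend 2 zero(s) on the left.
  000101  ->  keep [0001], discard [01], prepend 00
= 000001

Answer: 000001 (1)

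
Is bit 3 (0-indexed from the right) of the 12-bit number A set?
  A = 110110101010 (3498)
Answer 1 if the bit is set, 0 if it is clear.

Bit 3 is the 4th from the right.
  110110101010
          ^
That bit is 1.

Answer: 1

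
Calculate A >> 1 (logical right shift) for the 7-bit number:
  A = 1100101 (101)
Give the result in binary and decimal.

Logical shift right by 1: drop the bottom 1 bit(s), prepend 1 zero(s) on the left.
  1100101  ->  keep [110010], discard [1], prepend 0
= 0110010

Answer: 0110010 (50)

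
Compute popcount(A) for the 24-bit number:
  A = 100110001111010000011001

100110001111010000011001
1-bits at positions (from bit 0 = LSB): 0, 3, 4, 10, 12, 13, 14, 15, 19, 20, 23
Count = 11

Answer: 11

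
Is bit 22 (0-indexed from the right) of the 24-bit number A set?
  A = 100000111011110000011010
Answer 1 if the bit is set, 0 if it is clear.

Bit 22 is the 23rd from the right.
  100000111011110000011010
   ^
That bit is 0.

Answer: 0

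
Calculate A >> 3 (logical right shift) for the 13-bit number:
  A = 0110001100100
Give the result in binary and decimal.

Logical shift right by 3: drop the bottom 3 bit(s), prepend 3 zero(s) on the left.
  0110001100100  ->  keep [0110001100], discard [100], prepend 000
= 0000110001100

Answer: 0000110001100 (396)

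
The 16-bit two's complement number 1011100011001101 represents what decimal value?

MSB is 1, so the value is negative. Find the magnitude:
1. Invert bits:  0100011100110010
2. Add 1:        0100011100110011  = 18227
3. Apply sign:   -18227

Answer: -18227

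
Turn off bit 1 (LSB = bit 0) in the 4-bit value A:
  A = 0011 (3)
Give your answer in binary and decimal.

Mask = ~(1 << 1) = 1101
Bit 1 of A is 1, so AND-ing with the mask clears it to 0.
  0011
& 1101
------
  0001

Answer: 0001 (1)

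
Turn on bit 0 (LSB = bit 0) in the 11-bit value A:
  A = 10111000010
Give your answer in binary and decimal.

Mask = 1 << 0 = 00000000001
Bit 0 of A is 0, so OR-ing with the mask flips it to 1.
  10111000010
| 00000000001
-------------
  10111000011

Answer: 10111000011 (1475)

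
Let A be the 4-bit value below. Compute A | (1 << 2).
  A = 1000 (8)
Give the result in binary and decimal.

Mask = 1 << 2 = 0100
Bit 2 of A is 0, so OR-ing with the mask flips it to 1.
  1000
| 0100
------
  1100

Answer: 1100 (12)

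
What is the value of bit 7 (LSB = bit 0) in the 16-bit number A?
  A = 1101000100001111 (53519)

Bit 7 is the 8th from the right.
  1101000100001111
          ^
That bit is 0.

Answer: 0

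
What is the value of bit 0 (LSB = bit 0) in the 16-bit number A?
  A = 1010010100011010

Bit 0 is the 1st from the right.
  1010010100011010
                 ^
That bit is 0.

Answer: 0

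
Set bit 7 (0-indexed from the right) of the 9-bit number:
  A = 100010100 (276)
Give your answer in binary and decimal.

Mask = 1 << 7 = 010000000
Bit 7 of A is 0, so OR-ing with the mask flips it to 1.
  100010100
| 010000000
-----------
  110010100

Answer: 110010100 (404)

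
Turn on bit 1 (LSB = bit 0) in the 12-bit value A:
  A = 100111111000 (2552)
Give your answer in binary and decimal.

Mask = 1 << 1 = 000000000010
Bit 1 of A is 0, so OR-ing with the mask flips it to 1.
  100111111000
| 000000000010
--------------
  100111111010

Answer: 100111111010 (2554)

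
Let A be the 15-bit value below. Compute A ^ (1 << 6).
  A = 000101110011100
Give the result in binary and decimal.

Mask = 1 << 6 = 000000001000000
Bit 6 of A is 0; XOR with the mask flips it to 1.
  000101110011100
^ 000000001000000
-----------------
  000101111011100

Answer: 000101111011100 (3036)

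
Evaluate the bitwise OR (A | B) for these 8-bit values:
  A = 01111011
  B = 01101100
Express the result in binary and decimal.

Apply | to each column (1 where either bit is 1):
  01111011
| 01101100
----------
  01111111

Answer: 01111111 (127)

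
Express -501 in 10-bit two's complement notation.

1. Binary of +501:  0111110101
2. Invert bits:     1000001010
3. Add 1:           1000001011

Answer: 1000001011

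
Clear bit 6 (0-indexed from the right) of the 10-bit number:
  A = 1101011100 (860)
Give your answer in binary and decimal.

Mask = ~(1 << 6) = 1110111111
Bit 6 of A is 1, so AND-ing with the mask clears it to 0.
  1101011100
& 1110111111
------------
  1100011100

Answer: 1100011100 (796)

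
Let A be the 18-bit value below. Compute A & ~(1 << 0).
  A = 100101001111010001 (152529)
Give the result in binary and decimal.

Mask = ~(1 << 0) = 111111111111111110
Bit 0 of A is 1, so AND-ing with the mask clears it to 0.
  100101001111010001
& 111111111111111110
--------------------
  100101001111010000

Answer: 100101001111010000 (152528)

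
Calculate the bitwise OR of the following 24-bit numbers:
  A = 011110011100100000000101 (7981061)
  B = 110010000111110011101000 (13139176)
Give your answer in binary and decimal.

Apply | to each column (1 where either bit is 1):
  011110011100100000000101
| 110010000111110011101000
--------------------------
  111110011111110011101101

Answer: 111110011111110011101101 (16383213)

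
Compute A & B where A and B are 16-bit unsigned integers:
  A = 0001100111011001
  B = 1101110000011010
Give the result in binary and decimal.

Apply & to each column (1 only where both bits are 1):
  0001100111011001
& 1101110000011010
------------------
  0001100000011000

Answer: 0001100000011000 (6168)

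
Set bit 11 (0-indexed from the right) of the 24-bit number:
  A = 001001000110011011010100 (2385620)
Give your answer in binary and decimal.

Mask = 1 << 11 = 000000000000100000000000
Bit 11 of A is 0, so OR-ing with the mask flips it to 1.
  001001000110011011010100
| 000000000000100000000000
--------------------------
  001001000110111011010100

Answer: 001001000110111011010100 (2387668)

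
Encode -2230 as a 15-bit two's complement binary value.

1. Binary of +2230:  000100010110110
2. Invert bits:     111011101001001
3. Add 1:           111011101001010

Answer: 111011101001010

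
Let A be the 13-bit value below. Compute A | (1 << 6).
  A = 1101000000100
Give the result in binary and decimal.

Mask = 1 << 6 = 0000001000000
Bit 6 of A is 0, so OR-ing with the mask flips it to 1.
  1101000000100
| 0000001000000
---------------
  1101001000100

Answer: 1101001000100 (6724)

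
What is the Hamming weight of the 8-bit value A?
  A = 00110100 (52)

00110100
1-bits at positions (from bit 0 = LSB): 2, 4, 5
Count = 3

Answer: 3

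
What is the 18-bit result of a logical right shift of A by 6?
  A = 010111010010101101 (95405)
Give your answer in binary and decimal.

Logical shift right by 6: drop the bottom 6 bit(s), prepend 6 zero(s) on the left.
  010111010010101101  ->  keep [010111010010], discard [101101], prepend 000000
= 000000010111010010

Answer: 000000010111010010 (1490)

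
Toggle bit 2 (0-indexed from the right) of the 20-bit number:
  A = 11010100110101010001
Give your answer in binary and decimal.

Mask = 1 << 2 = 00000000000000000100
Bit 2 of A is 0; XOR with the mask flips it to 1.
  11010100110101010001
^ 00000000000000000100
----------------------
  11010100110101010101

Answer: 11010100110101010101 (871765)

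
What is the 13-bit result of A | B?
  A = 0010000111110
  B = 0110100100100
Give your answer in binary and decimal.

Apply | to each column (1 where either bit is 1):
  0010000111110
| 0110100100100
---------------
  0110100111110

Answer: 0110100111110 (3390)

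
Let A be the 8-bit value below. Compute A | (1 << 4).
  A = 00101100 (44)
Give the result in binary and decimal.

Mask = 1 << 4 = 00010000
Bit 4 of A is 0, so OR-ing with the mask flips it to 1.
  00101100
| 00010000
----------
  00111100

Answer: 00111100 (60)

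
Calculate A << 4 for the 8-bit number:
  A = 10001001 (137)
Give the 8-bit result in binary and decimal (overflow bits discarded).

Shift left by 4: drop the top 4 bit(s), append 4 zero(s) on the right.
  10001001  ->  discard [1000], keep [1001], append 0000
= 10010000

Answer: 10010000 (144)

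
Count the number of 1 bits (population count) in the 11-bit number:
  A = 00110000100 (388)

00110000100
1-bits at positions (from bit 0 = LSB): 2, 7, 8
Count = 3

Answer: 3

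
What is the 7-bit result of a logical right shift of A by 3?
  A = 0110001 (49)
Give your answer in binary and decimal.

Logical shift right by 3: drop the bottom 3 bit(s), prepend 3 zero(s) on the left.
  0110001  ->  keep [0110], discard [001], prepend 000
= 0000110

Answer: 0000110 (6)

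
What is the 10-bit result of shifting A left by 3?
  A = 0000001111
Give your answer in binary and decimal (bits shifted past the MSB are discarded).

Shift left by 3: drop the top 3 bit(s), append 3 zero(s) on the right.
  0000001111  ->  discard [000], keep [0001111], append 000
= 0001111000

Answer: 0001111000 (120)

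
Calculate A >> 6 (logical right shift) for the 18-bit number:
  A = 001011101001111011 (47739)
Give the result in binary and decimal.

Logical shift right by 6: drop the bottom 6 bit(s), prepend 6 zero(s) on the left.
  001011101001111011  ->  keep [001011101001], discard [111011], prepend 000000
= 000000001011101001

Answer: 000000001011101001 (745)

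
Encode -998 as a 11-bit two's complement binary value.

1. Binary of +998:  01111100110
2. Invert bits:     10000011001
3. Add 1:           10000011010

Answer: 10000011010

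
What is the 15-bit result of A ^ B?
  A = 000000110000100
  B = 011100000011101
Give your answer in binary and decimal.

Apply ^ to each column (1 where bits differ):
  000000110000100
^ 011100000011101
-----------------
  011100110011001

Answer: 011100110011001 (14745)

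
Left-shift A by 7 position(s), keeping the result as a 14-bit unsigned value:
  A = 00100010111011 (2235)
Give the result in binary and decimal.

Shift left by 7: drop the top 7 bit(s), append 7 zero(s) on the right.
  00100010111011  ->  discard [0010001], keep [0111011], append 0000000
= 01110110000000

Answer: 01110110000000 (7552)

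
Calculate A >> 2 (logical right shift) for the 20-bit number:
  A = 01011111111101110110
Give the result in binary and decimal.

Logical shift right by 2: drop the bottom 2 bit(s), prepend 2 zero(s) on the left.
  01011111111101110110  ->  keep [010111111111011101], discard [10], prepend 00
= 00010111111111011101

Answer: 00010111111111011101 (98269)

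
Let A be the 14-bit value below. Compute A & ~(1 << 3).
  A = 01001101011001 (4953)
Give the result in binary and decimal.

Mask = ~(1 << 3) = 11111111110111
Bit 3 of A is 1, so AND-ing with the mask clears it to 0.
  01001101011001
& 11111111110111
----------------
  01001101010001

Answer: 01001101010001 (4945)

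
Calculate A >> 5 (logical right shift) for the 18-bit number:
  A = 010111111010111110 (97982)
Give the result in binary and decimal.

Logical shift right by 5: drop the bottom 5 bit(s), prepend 5 zero(s) on the left.
  010111111010111110  ->  keep [0101111110101], discard [11110], prepend 00000
= 000000101111110101

Answer: 000000101111110101 (3061)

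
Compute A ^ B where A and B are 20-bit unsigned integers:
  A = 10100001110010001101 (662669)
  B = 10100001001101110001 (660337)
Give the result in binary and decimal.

Apply ^ to each column (1 where bits differ):
  10100001110010001101
^ 10100001001101110001
----------------------
  00000000111111111100

Answer: 00000000111111111100 (4092)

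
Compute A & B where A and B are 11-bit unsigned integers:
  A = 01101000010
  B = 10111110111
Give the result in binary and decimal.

Apply & to each column (1 only where both bits are 1):
  01101000010
& 10111110111
-------------
  00101000010

Answer: 00101000010 (322)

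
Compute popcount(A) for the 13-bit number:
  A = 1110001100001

1110001100001
1-bits at positions (from bit 0 = LSB): 0, 5, 6, 10, 11, 12
Count = 6

Answer: 6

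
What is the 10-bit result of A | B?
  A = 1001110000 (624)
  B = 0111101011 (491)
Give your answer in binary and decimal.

Apply | to each column (1 where either bit is 1):
  1001110000
| 0111101011
------------
  1111111011

Answer: 1111111011 (1019)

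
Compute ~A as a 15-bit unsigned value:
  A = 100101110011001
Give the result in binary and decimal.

Flip each bit (0->1, 1->0):
  100101110011001
  011010001100110

Answer: 011010001100110 (13414)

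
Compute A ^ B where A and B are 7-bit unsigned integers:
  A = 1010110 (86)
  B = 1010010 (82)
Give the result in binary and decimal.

Apply ^ to each column (1 where bits differ):
  1010110
^ 1010010
---------
  0000100

Answer: 0000100 (4)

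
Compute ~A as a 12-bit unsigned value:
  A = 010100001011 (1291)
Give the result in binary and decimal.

Flip each bit (0->1, 1->0):
  010100001011
  101011110100

Answer: 101011110100 (2804)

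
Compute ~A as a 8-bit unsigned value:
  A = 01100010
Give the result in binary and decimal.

Flip each bit (0->1, 1->0):
  01100010
  10011101

Answer: 10011101 (157)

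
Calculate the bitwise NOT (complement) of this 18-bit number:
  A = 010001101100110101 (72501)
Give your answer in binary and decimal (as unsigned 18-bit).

Flip each bit (0->1, 1->0):
  010001101100110101
  101110010011001010

Answer: 101110010011001010 (189642)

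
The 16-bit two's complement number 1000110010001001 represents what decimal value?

MSB is 1, so the value is negative. Find the magnitude:
1. Invert bits:  0111001101110110
2. Add 1:        0111001101110111  = 29559
3. Apply sign:   -29559

Answer: -29559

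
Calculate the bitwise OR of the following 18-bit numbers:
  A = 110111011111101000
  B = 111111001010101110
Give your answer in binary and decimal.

Apply | to each column (1 where either bit is 1):
  110111011111101000
| 111111001010101110
--------------------
  111111011111101110

Answer: 111111011111101110 (260078)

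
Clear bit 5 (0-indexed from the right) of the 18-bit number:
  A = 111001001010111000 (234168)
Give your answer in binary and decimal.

Mask = ~(1 << 5) = 111111111111011111
Bit 5 of A is 1, so AND-ing with the mask clears it to 0.
  111001001010111000
& 111111111111011111
--------------------
  111001001010011000

Answer: 111001001010011000 (234136)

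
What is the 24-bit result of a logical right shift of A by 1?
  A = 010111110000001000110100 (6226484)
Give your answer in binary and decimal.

Logical shift right by 1: drop the bottom 1 bit(s), prepend 1 zero(s) on the left.
  010111110000001000110100  ->  keep [01011111000000100011010], discard [0], prepend 0
= 001011111000000100011010

Answer: 001011111000000100011010 (3113242)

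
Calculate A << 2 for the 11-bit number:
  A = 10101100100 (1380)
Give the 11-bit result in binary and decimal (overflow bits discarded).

Shift left by 2: drop the top 2 bit(s), append 2 zero(s) on the right.
  10101100100  ->  discard [10], keep [101100100], append 00
= 10110010000

Answer: 10110010000 (1424)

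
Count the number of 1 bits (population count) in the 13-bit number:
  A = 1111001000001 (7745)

1111001000001
1-bits at positions (from bit 0 = LSB): 0, 6, 9, 10, 11, 12
Count = 6

Answer: 6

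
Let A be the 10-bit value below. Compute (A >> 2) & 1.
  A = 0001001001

Bit 2 is the 3rd from the right.
  0001001001
         ^
That bit is 0.

Answer: 0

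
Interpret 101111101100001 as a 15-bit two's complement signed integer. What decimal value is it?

MSB is 1, so the value is negative. Find the magnitude:
1. Invert bits:  010000010011110
2. Add 1:        010000010011111  = 8351
3. Apply sign:   -8351

Answer: -8351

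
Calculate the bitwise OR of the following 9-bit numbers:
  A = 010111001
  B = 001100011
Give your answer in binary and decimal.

Apply | to each column (1 where either bit is 1):
  010111001
| 001100011
-----------
  011111011

Answer: 011111011 (251)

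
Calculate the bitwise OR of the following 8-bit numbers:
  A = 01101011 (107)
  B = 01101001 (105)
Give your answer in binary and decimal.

Apply | to each column (1 where either bit is 1):
  01101011
| 01101001
----------
  01101011

Answer: 01101011 (107)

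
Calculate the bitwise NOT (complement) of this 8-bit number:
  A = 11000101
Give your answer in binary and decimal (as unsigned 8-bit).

Flip each bit (0->1, 1->0):
  11000101
  00111010

Answer: 00111010 (58)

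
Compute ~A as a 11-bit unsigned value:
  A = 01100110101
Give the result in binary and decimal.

Flip each bit (0->1, 1->0):
  01100110101
  10011001010

Answer: 10011001010 (1226)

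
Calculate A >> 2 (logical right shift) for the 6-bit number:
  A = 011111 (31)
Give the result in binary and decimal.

Logical shift right by 2: drop the bottom 2 bit(s), prepend 2 zero(s) on the left.
  011111  ->  keep [0111], discard [11], prepend 00
= 000111

Answer: 000111 (7)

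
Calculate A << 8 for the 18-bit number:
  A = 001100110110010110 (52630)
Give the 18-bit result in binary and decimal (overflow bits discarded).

Shift left by 8: drop the top 8 bit(s), append 8 zero(s) on the right.
  001100110110010110  ->  discard [00110011], keep [0110010110], append 00000000
= 011001011000000000

Answer: 011001011000000000 (103936)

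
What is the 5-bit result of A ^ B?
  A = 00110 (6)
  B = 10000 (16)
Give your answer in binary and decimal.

Apply ^ to each column (1 where bits differ):
  00110
^ 10000
-------
  10110

Answer: 10110 (22)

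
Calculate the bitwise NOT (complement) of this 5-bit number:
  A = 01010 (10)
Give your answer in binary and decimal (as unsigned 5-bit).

Flip each bit (0->1, 1->0):
  01010
  10101

Answer: 10101 (21)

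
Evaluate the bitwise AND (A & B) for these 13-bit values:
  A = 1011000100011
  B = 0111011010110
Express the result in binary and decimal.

Apply & to each column (1 only where both bits are 1):
  1011000100011
& 0111011010110
---------------
  0011000000010

Answer: 0011000000010 (1538)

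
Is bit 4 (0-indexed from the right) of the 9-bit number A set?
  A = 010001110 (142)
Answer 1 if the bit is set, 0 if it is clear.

Bit 4 is the 5th from the right.
  010001110
      ^
That bit is 0.

Answer: 0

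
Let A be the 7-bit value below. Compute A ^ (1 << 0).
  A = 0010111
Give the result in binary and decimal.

Mask = 1 << 0 = 0000001
Bit 0 of A is 1; XOR with the mask flips it to 0.
  0010111
^ 0000001
---------
  0010110

Answer: 0010110 (22)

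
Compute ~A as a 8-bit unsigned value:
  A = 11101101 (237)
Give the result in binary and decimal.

Flip each bit (0->1, 1->0):
  11101101
  00010010

Answer: 00010010 (18)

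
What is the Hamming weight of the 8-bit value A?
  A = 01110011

01110011
1-bits at positions (from bit 0 = LSB): 0, 1, 4, 5, 6
Count = 5

Answer: 5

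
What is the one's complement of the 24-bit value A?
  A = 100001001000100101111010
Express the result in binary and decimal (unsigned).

Flip each bit (0->1, 1->0):
  100001001000100101111010
  011110110111011010000101

Answer: 011110110111011010000101 (8091269)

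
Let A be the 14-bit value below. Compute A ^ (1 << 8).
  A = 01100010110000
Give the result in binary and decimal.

Mask = 1 << 8 = 00000100000000
Bit 8 of A is 0; XOR with the mask flips it to 1.
  01100010110000
^ 00000100000000
----------------
  01100110110000

Answer: 01100110110000 (6576)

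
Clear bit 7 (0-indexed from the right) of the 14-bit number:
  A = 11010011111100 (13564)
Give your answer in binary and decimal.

Mask = ~(1 << 7) = 11111101111111
Bit 7 of A is 1, so AND-ing with the mask clears it to 0.
  11010011111100
& 11111101111111
----------------
  11010001111100

Answer: 11010001111100 (13436)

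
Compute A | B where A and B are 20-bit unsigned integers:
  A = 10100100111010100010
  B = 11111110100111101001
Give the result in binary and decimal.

Apply | to each column (1 where either bit is 1):
  10100100111010100010
| 11111110100111101001
----------------------
  11111110111111101011

Answer: 11111110111111101011 (1044459)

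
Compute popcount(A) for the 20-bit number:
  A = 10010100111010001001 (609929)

10010100111010001001
1-bits at positions (from bit 0 = LSB): 0, 3, 7, 9, 10, 11, 14, 16, 19
Count = 9

Answer: 9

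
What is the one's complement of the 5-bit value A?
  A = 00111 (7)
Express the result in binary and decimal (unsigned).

Flip each bit (0->1, 1->0):
  00111
  11000

Answer: 11000 (24)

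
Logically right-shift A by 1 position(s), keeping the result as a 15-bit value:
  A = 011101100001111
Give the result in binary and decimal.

Logical shift right by 1: drop the bottom 1 bit(s), prepend 1 zero(s) on the left.
  011101100001111  ->  keep [01110110000111], discard [1], prepend 0
= 001110110000111

Answer: 001110110000111 (7559)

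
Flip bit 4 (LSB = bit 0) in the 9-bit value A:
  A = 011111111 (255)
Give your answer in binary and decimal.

Mask = 1 << 4 = 000010000
Bit 4 of A is 1; XOR with the mask flips it to 0.
  011111111
^ 000010000
-----------
  011101111

Answer: 011101111 (239)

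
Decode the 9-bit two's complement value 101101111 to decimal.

MSB is 1, so the value is negative. Find the magnitude:
1. Invert bits:  010010000
2. Add 1:        010010001  = 145
3. Apply sign:   -145

Answer: -145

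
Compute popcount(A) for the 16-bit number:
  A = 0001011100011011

0001011100011011
1-bits at positions (from bit 0 = LSB): 0, 1, 3, 4, 8, 9, 10, 12
Count = 8

Answer: 8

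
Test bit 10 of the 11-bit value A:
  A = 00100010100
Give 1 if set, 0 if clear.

Bit 10 is the 11th from the right.
  00100010100
  ^
That bit is 0.

Answer: 0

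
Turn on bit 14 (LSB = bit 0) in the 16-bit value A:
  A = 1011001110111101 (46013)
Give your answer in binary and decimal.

Mask = 1 << 14 = 0100000000000000
Bit 14 of A is 0, so OR-ing with the mask flips it to 1.
  1011001110111101
| 0100000000000000
------------------
  1111001110111101

Answer: 1111001110111101 (62397)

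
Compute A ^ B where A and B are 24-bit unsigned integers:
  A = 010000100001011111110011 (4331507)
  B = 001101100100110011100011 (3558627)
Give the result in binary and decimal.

Apply ^ to each column (1 where bits differ):
  010000100001011111110011
^ 001101100100110011100011
--------------------------
  011101000101101100010000

Answer: 011101000101101100010000 (7625488)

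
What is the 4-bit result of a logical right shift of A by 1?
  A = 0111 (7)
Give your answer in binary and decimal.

Logical shift right by 1: drop the bottom 1 bit(s), prepend 1 zero(s) on the left.
  0111  ->  keep [011], discard [1], prepend 0
= 0011

Answer: 0011 (3)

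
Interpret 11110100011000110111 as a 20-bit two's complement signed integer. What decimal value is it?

MSB is 1, so the value is negative. Find the magnitude:
1. Invert bits:  00001011100111001000
2. Add 1:        00001011100111001001  = 47561
3. Apply sign:   -47561

Answer: -47561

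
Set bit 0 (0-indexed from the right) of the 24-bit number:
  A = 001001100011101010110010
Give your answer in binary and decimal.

Mask = 1 << 0 = 000000000000000000000001
Bit 0 of A is 0, so OR-ing with the mask flips it to 1.
  001001100011101010110010
| 000000000000000000000001
--------------------------
  001001100011101010110011

Answer: 001001100011101010110011 (2505395)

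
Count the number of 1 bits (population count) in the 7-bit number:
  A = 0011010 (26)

0011010
1-bits at positions (from bit 0 = LSB): 1, 3, 4
Count = 3

Answer: 3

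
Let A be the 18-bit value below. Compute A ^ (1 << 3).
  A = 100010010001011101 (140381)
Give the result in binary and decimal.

Mask = 1 << 3 = 000000000000001000
Bit 3 of A is 1; XOR with the mask flips it to 0.
  100010010001011101
^ 000000000000001000
--------------------
  100010010001010101

Answer: 100010010001010101 (140373)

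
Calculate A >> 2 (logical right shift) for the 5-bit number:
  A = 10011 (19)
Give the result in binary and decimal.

Logical shift right by 2: drop the bottom 2 bit(s), prepend 2 zero(s) on the left.
  10011  ->  keep [100], discard [11], prepend 00
= 00100

Answer: 00100 (4)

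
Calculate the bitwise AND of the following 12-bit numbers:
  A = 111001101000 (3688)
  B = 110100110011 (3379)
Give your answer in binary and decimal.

Apply & to each column (1 only where both bits are 1):
  111001101000
& 110100110011
--------------
  110000100000

Answer: 110000100000 (3104)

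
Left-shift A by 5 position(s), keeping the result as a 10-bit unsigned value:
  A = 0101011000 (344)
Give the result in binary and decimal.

Shift left by 5: drop the top 5 bit(s), append 5 zero(s) on the right.
  0101011000  ->  discard [01010], keep [11000], append 00000
= 1100000000

Answer: 1100000000 (768)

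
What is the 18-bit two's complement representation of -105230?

1. Binary of +105230:  011001101100001110
2. Invert bits:     100110010011110001
3. Add 1:           100110010011110010

Answer: 100110010011110010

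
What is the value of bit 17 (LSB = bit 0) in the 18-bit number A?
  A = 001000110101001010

Bit 17 is the 18th from the right.
  001000110101001010
  ^
That bit is 0.

Answer: 0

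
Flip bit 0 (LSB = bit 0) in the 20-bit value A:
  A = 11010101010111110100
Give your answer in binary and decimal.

Mask = 1 << 0 = 00000000000000000001
Bit 0 of A is 0; XOR with the mask flips it to 1.
  11010101010111110100
^ 00000000000000000001
----------------------
  11010101010111110101

Answer: 11010101010111110101 (873973)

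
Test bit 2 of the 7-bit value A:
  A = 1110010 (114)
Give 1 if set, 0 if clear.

Bit 2 is the 3rd from the right.
  1110010
      ^
That bit is 0.

Answer: 0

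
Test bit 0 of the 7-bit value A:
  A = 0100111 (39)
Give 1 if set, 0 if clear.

Bit 0 is the 1st from the right.
  0100111
        ^
That bit is 1.

Answer: 1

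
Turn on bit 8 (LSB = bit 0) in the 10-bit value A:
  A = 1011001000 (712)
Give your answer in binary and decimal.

Mask = 1 << 8 = 0100000000
Bit 8 of A is 0, so OR-ing with the mask flips it to 1.
  1011001000
| 0100000000
------------
  1111001000

Answer: 1111001000 (968)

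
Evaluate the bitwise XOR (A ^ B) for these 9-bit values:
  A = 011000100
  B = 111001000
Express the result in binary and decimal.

Apply ^ to each column (1 where bits differ):
  011000100
^ 111001000
-----------
  100001100

Answer: 100001100 (268)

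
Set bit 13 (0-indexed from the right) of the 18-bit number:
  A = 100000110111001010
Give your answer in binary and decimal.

Mask = 1 << 13 = 000010000000000000
Bit 13 of A is 0, so OR-ing with the mask flips it to 1.
  100000110111001010
| 000010000000000000
--------------------
  100010110111001010

Answer: 100010110111001010 (142794)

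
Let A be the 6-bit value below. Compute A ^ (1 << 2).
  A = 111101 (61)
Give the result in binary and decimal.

Mask = 1 << 2 = 000100
Bit 2 of A is 1; XOR with the mask flips it to 0.
  111101
^ 000100
--------
  111001

Answer: 111001 (57)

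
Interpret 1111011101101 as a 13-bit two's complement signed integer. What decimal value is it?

MSB is 1, so the value is negative. Find the magnitude:
1. Invert bits:  0000100010010
2. Add 1:        0000100010011  = 275
3. Apply sign:   -275

Answer: -275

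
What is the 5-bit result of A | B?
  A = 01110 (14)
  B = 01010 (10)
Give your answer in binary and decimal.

Apply | to each column (1 where either bit is 1):
  01110
| 01010
-------
  01110

Answer: 01110 (14)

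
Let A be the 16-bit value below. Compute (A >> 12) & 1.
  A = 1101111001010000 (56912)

Bit 12 is the 13th from the right.
  1101111001010000
     ^
That bit is 1.

Answer: 1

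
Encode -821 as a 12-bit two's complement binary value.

1. Binary of +821:  001100110101
2. Invert bits:     110011001010
3. Add 1:           110011001011

Answer: 110011001011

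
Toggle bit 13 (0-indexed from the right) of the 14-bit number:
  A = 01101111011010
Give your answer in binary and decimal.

Mask = 1 << 13 = 10000000000000
Bit 13 of A is 0; XOR with the mask flips it to 1.
  01101111011010
^ 10000000000000
----------------
  11101111011010

Answer: 11101111011010 (15322)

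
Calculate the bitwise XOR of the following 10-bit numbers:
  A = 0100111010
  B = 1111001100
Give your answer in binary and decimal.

Apply ^ to each column (1 where bits differ):
  0100111010
^ 1111001100
------------
  1011110110

Answer: 1011110110 (758)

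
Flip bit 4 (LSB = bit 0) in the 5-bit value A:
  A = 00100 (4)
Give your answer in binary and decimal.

Mask = 1 << 4 = 10000
Bit 4 of A is 0; XOR with the mask flips it to 1.
  00100
^ 10000
-------
  10100

Answer: 10100 (20)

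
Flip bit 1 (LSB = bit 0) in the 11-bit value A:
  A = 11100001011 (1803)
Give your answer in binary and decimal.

Mask = 1 << 1 = 00000000010
Bit 1 of A is 1; XOR with the mask flips it to 0.
  11100001011
^ 00000000010
-------------
  11100001001

Answer: 11100001001 (1801)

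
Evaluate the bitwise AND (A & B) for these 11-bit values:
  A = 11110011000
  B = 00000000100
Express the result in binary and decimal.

Apply & to each column (1 only where both bits are 1):
  11110011000
& 00000000100
-------------
  00000000000

Answer: 00000000000 (0)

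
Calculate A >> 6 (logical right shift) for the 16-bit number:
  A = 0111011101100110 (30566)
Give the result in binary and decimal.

Logical shift right by 6: drop the bottom 6 bit(s), prepend 6 zero(s) on the left.
  0111011101100110  ->  keep [0111011101], discard [100110], prepend 000000
= 0000000111011101

Answer: 0000000111011101 (477)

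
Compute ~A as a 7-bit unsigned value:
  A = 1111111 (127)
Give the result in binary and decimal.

Flip each bit (0->1, 1->0):
  1111111
  0000000

Answer: 0000000 (0)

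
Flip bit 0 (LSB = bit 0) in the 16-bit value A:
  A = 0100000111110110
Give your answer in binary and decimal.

Mask = 1 << 0 = 0000000000000001
Bit 0 of A is 0; XOR with the mask flips it to 1.
  0100000111110110
^ 0000000000000001
------------------
  0100000111110111

Answer: 0100000111110111 (16887)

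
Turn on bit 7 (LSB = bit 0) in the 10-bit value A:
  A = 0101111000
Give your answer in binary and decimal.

Mask = 1 << 7 = 0010000000
Bit 7 of A is 0, so OR-ing with the mask flips it to 1.
  0101111000
| 0010000000
------------
  0111111000

Answer: 0111111000 (504)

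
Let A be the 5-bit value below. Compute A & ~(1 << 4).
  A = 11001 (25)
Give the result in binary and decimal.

Mask = ~(1 << 4) = 01111
Bit 4 of A is 1, so AND-ing with the mask clears it to 0.
  11001
& 01111
-------
  01001

Answer: 01001 (9)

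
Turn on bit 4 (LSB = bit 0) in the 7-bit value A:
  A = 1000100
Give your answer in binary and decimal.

Mask = 1 << 4 = 0010000
Bit 4 of A is 0, so OR-ing with the mask flips it to 1.
  1000100
| 0010000
---------
  1010100

Answer: 1010100 (84)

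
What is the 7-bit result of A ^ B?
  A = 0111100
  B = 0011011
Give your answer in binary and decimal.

Apply ^ to each column (1 where bits differ):
  0111100
^ 0011011
---------
  0100111

Answer: 0100111 (39)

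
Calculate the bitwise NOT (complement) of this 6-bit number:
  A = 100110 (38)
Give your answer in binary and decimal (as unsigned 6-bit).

Flip each bit (0->1, 1->0):
  100110
  011001

Answer: 011001 (25)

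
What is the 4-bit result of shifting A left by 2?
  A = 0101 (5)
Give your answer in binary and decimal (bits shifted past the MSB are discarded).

Shift left by 2: drop the top 2 bit(s), append 2 zero(s) on the right.
  0101  ->  discard [01], keep [01], append 00
= 0100

Answer: 0100 (4)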